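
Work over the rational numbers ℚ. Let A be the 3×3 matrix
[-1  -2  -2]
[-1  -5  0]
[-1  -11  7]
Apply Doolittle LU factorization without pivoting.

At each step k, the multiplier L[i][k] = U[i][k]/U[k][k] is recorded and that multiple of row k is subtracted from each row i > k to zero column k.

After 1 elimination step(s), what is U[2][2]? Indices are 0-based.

U[2][2] = 9

k=0: U[0][0]=-1
  eliminate (1,0): mult=1, new row 1: (0, -3, 2); set L[1][0]=1
  eliminate (2,0): mult=1, new row 2: (0, -9, 9); set L[2][0]=1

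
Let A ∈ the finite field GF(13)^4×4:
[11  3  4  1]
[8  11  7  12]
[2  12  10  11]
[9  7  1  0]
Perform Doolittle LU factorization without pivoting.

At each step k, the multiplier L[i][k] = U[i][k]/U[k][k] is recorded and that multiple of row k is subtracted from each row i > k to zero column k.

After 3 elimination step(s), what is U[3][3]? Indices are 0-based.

Step 1: pivot at (0,0) is 11.
  row1 ← row1 − (9)·row0  ⇒  L[1][0]=9, U row1=(0, 10, 10, 3)
  row2 ← row2 − (12)·row0  ⇒  L[2][0]=12, U row2=(0, 2, 1, 12)
  row3 ← row3 − (2)·row0  ⇒  L[3][0]=2, U row3=(0, 1, 6, 11)
Step 2: pivot at (1,1) is 10.
  row2 ← row2 − (8)·row1  ⇒  L[2][1]=8, U row2=(0, 0, 12, 1)
  row3 ← row3 − (4)·row1  ⇒  L[3][1]=4, U row3=(0, 0, 5, 12)
Step 3: pivot at (2,2) is 12.
  row3 ← row3 − (8)·row2  ⇒  L[3][2]=8, U row3=(0, 0, 0, 4)

U[3][3] = 4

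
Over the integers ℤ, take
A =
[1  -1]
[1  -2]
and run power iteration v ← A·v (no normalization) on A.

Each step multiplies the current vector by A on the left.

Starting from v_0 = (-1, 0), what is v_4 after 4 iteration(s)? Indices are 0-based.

v_4 = (1, 3)

v_0 = (-1, 0).
v_1 = A·v_0 = (-1, -1).
v_2 = A·v_1 = (0, 1).
v_3 = A·v_2 = (-1, -2).
v_4 = A·v_3 = (1, 3).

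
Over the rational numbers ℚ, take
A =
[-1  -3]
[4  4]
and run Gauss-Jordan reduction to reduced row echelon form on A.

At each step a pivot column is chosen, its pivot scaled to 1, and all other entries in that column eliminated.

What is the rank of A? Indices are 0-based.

rank = 2

[1] R0 /= -1  ⇒  (1, 3)
     R1 -= 4·R0  ⇒  (0, -8)
[2] R1 /= -8  ⇒  (0, 1)
     R0 -= 3·R1  ⇒  (1, 0)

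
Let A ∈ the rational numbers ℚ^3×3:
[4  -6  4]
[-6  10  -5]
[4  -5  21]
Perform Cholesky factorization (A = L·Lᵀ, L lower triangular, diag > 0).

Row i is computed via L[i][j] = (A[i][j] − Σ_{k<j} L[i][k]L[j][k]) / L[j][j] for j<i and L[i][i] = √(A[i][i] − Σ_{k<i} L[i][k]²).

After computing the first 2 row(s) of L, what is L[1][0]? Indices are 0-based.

L[1][0] = -3

Step 1: L[0][0] = √(4) = 2.
  L[1][0] = (-6) / L[0][0] = -3.
Step 2: L[1][1] = √(1) = 1.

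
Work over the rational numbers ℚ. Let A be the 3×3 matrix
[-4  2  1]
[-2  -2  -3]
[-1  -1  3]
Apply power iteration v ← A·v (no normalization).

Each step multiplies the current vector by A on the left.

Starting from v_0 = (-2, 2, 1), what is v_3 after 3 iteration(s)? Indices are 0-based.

v_0 = (-2, 2, 1).
v_1 = A·v_0 = (13, -3, 3).
v_2 = A·v_1 = (-55, -29, -1).
v_3 = A·v_2 = (161, 171, 81).

v_3 = (161, 171, 81)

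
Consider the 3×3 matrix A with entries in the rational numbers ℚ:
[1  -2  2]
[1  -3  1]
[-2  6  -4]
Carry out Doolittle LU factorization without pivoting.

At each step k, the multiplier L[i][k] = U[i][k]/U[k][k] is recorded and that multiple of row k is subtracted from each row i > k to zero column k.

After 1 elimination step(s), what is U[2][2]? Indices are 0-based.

U[2][2] = 0

[col 0] pivot 1
  R1 -= 1*R0 → (0, -1, -1)  (L[1][0] := 1)
  R2 -= -2*R0 → (0, 2, 0)  (L[2][0] := -2)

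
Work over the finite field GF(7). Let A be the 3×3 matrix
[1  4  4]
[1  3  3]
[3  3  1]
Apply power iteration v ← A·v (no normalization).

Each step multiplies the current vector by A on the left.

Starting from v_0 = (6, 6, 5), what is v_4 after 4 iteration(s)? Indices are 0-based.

v_4 = (4, 4, 0)

v_0 = (6, 6, 5).
v_1 = A·v_0 = (1, 4, 6).
v_2 = A·v_1 = (6, 3, 0).
v_3 = A·v_2 = (4, 1, 6).
v_4 = A·v_3 = (4, 4, 0).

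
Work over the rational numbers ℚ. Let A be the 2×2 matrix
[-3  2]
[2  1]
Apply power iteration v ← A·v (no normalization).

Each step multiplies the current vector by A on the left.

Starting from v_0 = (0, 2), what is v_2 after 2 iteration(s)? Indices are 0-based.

v_2 = (-8, 10)

v_0 = (0, 2).
v_1 = A·v_0 = (4, 2).
v_2 = A·v_1 = (-8, 10).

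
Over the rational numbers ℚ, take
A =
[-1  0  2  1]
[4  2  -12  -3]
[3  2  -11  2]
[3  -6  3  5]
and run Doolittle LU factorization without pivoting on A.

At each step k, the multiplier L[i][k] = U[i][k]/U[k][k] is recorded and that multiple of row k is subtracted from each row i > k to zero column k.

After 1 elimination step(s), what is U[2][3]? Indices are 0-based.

[col 0] pivot -1
  R1 -= -4*R0 → (0, 2, -4, 1)  (L[1][0] := -4)
  R2 -= -3*R0 → (0, 2, -5, 5)  (L[2][0] := -3)
  R3 -= -3*R0 → (0, -6, 9, 8)  (L[3][0] := -3)

U[2][3] = 5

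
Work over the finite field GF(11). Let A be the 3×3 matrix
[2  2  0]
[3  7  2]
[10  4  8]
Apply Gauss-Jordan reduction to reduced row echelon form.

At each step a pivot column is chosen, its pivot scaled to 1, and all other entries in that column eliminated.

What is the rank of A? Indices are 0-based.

step 1: normalize row 0 (÷2) = (1, 1, 0)
  row 1: subtract 3×row0 = (0, 4, 2)
  row 2: subtract 10×row0 = (0, 5, 8)
step 2: normalize row 1 (÷4) = (0, 1, 6)
  row 0: subtract 1×row1 = (1, 0, 5)
  row 2: subtract 5×row1 = (0, 0, 0)
skip col 2 (zero from row 2)

rank = 2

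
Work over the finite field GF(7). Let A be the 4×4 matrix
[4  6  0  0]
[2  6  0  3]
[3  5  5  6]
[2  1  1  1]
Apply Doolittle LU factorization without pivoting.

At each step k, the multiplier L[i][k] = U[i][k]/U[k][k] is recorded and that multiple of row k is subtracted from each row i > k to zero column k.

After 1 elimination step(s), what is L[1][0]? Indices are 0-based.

[col 0] pivot 4
  R1 -= 4*R0 → (0, 3, 0, 3)  (L[1][0] := 4)
  R2 -= 6*R0 → (0, 4, 5, 6)  (L[2][0] := 6)
  R3 -= 4*R0 → (0, 5, 1, 1)  (L[3][0] := 4)

L[1][0] = 4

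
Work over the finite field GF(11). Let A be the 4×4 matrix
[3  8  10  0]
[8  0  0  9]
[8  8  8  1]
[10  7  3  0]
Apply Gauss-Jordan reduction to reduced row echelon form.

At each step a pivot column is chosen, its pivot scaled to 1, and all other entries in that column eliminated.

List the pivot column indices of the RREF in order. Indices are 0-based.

pivot columns: 0, 1, 2, 3

pivot(0,0)=3: scale R0 → (1, 10, 7, 0)
  clear (1,0): R1 −= (8)R0 → (0, 8, 10, 9)
  clear (2,0): R2 −= (8)R0 → (0, 5, 7, 1)
  clear (3,0): R3 −= (10)R0 → (0, 6, 10, 0)
pivot(1,1)=8: scale R1 → (0, 1, 4, 8)
  clear (0,1): R0 −= (10)R1 → (1, 0, 0, 8)
  clear (2,1): R2 −= (5)R1 → (0, 0, 9, 5)
  clear (3,1): R3 −= (6)R1 → (0, 0, 8, 7)
pivot(2,2)=9: scale R2 → (0, 0, 1, 3)
  clear (1,2): R1 −= (4)R2 → (0, 1, 0, 7)
  clear (3,2): R3 −= (8)R2 → (0, 0, 0, 5)
pivot(3,3)=5: scale R3 → (0, 0, 0, 1)
  clear (0,3): R0 −= (8)R3 → (1, 0, 0, 0)
  clear (1,3): R1 −= (7)R3 → (0, 1, 0, 0)
  clear (2,3): R2 −= (3)R3 → (0, 0, 1, 0)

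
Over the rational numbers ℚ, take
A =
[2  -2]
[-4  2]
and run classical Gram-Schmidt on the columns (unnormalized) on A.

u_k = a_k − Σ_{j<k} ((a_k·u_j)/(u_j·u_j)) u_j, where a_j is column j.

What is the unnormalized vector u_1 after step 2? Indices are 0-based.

u_1 = (-4/5, -2/5)

Step 1: u_0 = a_0 = (2, -4).
Step 2: u_1 = a_1 − (-3/5)·u_0 = (-4/5, -2/5).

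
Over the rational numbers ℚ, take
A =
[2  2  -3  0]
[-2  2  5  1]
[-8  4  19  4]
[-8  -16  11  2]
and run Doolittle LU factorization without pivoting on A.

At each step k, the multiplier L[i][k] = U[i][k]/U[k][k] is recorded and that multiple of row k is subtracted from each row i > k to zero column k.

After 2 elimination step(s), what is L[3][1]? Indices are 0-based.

L[3][1] = -2

[col 0] pivot 2
  R1 -= -1*R0 → (0, 4, 2, 1)  (L[1][0] := -1)
  R2 -= -4*R0 → (0, 12, 7, 4)  (L[2][0] := -4)
  R3 -= -4*R0 → (0, -8, -1, 2)  (L[3][0] := -4)
[col 1] pivot 4
  R2 -= 3*R1 → (0, 0, 1, 1)  (L[2][1] := 3)
  R3 -= -2*R1 → (0, 0, 3, 4)  (L[3][1] := -2)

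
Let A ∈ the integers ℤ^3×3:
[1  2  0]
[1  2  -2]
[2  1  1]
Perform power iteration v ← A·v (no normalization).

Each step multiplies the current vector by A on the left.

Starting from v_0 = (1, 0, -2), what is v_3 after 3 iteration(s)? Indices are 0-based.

v_0 = (1, 0, -2).
v_1 = A·v_0 = (1, 5, 0).
v_2 = A·v_1 = (11, 11, 7).
v_3 = A·v_2 = (33, 19, 40).

v_3 = (33, 19, 40)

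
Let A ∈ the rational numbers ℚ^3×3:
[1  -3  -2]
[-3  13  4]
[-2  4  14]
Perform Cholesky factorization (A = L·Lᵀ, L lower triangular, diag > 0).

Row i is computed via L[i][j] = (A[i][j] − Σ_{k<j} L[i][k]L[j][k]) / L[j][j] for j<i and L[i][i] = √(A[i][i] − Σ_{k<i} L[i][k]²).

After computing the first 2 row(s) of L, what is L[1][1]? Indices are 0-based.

L[1][1] = 2

Step 1: L[0][0] = √(1) = 1.
  L[1][0] = (-3) / L[0][0] = -3.
Step 2: L[1][1] = √(4) = 2.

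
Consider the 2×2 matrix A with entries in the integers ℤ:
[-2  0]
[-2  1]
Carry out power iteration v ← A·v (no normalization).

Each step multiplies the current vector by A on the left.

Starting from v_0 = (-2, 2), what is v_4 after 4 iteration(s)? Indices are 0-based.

v_4 = (-32, -18)

v_0 = (-2, 2).
v_1 = A·v_0 = (4, 6).
v_2 = A·v_1 = (-8, -2).
v_3 = A·v_2 = (16, 14).
v_4 = A·v_3 = (-32, -18).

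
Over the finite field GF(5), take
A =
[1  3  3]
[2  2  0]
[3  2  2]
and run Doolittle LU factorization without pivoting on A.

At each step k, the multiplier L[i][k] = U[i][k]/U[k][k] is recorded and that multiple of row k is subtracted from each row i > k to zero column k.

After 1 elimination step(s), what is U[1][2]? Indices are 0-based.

[col 0] pivot 1
  R1 -= 2*R0 → (0, 1, 4)  (L[1][0] := 2)
  R2 -= 3*R0 → (0, 3, 3)  (L[2][0] := 3)

U[1][2] = 4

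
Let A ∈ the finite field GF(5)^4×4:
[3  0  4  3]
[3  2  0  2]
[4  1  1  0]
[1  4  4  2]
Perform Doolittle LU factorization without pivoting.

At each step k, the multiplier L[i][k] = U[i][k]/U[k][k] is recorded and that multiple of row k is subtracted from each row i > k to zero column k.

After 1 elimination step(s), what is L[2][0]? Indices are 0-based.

Step 1: pivot at (0,0) is 3.
  row1 ← row1 − (1)·row0  ⇒  L[1][0]=1, U row1=(0, 2, 1, 4)
  row2 ← row2 − (3)·row0  ⇒  L[2][0]=3, U row2=(0, 1, 4, 1)
  row3 ← row3 − (2)·row0  ⇒  L[3][0]=2, U row3=(0, 4, 1, 1)

L[2][0] = 3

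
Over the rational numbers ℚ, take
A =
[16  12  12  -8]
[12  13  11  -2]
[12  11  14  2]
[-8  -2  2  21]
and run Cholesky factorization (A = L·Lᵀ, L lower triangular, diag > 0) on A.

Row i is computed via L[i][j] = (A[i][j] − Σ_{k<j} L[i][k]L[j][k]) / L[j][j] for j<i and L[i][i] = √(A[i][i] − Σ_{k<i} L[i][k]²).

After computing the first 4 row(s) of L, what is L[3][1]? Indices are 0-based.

Step 1: L[0][0] = √(16) = 4.
  L[1][0] = (12) / L[0][0] = 3.
Step 2: L[1][1] = √(4) = 2.
  L[2][0] = (12) / L[0][0] = 3.
  L[2][1] = (2) / L[1][1] = 1.
Step 3: L[2][2] = √(4) = 2.
  L[3][0] = (-8) / L[0][0] = -2.
  L[3][1] = (4) / L[1][1] = 2.
  L[3][2] = (6) / L[2][2] = 3.
Step 4: L[3][3] = √(4) = 2.

L[3][1] = 2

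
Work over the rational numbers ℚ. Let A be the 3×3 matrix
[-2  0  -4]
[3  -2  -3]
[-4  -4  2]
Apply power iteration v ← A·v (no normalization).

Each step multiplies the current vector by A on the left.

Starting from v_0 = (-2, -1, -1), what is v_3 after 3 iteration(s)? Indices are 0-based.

v_0 = (-2, -1, -1).
v_1 = A·v_0 = (8, -1, 10).
v_2 = A·v_1 = (-56, -4, -8).
v_3 = A·v_2 = (144, -136, 224).

v_3 = (144, -136, 224)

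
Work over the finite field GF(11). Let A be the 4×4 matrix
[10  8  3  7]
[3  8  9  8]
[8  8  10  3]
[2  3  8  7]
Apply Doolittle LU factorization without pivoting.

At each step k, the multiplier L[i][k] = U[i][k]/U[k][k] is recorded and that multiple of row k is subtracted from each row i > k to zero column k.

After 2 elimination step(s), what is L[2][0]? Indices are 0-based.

[col 0] pivot 10
  R1 -= 8*R0 → (0, 10, 7, 7)  (L[1][0] := 8)
  R2 -= 3*R0 → (0, 6, 1, 4)  (L[2][0] := 3)
  R3 -= 9*R0 → (0, 8, 3, 10)  (L[3][0] := 9)
[col 1] pivot 10
  R2 -= 5*R1 → (0, 0, 10, 2)  (L[2][1] := 5)
  R3 -= 3*R1 → (0, 0, 4, 0)  (L[3][1] := 3)

L[2][0] = 3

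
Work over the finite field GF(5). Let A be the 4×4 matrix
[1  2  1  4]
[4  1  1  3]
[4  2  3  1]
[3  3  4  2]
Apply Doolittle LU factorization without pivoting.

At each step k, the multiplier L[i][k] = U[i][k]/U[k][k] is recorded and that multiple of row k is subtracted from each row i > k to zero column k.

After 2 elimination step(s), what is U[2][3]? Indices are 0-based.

U[2][3] = 4

Step 1: pivot at (0,0) is 1.
  row1 ← row1 − (4)·row0  ⇒  L[1][0]=4, U row1=(0, 3, 2, 2)
  row2 ← row2 − (4)·row0  ⇒  L[2][0]=4, U row2=(0, 4, 4, 0)
  row3 ← row3 − (3)·row0  ⇒  L[3][0]=3, U row3=(0, 2, 1, 0)
Step 2: pivot at (1,1) is 3.
  row2 ← row2 − (3)·row1  ⇒  L[2][1]=3, U row2=(0, 0, 3, 4)
  row3 ← row3 − (4)·row1  ⇒  L[3][1]=4, U row3=(0, 0, 3, 2)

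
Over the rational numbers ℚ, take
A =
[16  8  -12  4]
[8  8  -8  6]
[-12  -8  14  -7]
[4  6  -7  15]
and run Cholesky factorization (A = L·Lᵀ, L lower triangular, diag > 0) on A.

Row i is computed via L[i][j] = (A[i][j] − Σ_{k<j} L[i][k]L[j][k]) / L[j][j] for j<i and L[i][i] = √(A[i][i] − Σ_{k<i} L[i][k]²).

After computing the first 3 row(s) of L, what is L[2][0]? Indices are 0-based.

L[2][0] = -3

Step 1: L[0][0] = √(16) = 4.
  L[1][0] = (8) / L[0][0] = 2.
Step 2: L[1][1] = √(4) = 2.
  L[2][0] = (-12) / L[0][0] = -3.
  L[2][1] = (-2) / L[1][1] = -1.
Step 3: L[2][2] = √(4) = 2.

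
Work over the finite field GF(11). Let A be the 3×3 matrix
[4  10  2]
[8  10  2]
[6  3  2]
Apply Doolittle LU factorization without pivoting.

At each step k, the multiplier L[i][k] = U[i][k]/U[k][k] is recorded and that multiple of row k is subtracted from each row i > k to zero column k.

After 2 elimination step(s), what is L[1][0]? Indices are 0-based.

Step 1: pivot at (0,0) is 4.
  row1 ← row1 − (2)·row0  ⇒  L[1][0]=2, U row1=(0, 1, 9)
  row2 ← row2 − (7)·row0  ⇒  L[2][0]=7, U row2=(0, 10, 10)
Step 2: pivot at (1,1) is 1.
  row2 ← row2 − (10)·row1  ⇒  L[2][1]=10, U row2=(0, 0, 8)

L[1][0] = 2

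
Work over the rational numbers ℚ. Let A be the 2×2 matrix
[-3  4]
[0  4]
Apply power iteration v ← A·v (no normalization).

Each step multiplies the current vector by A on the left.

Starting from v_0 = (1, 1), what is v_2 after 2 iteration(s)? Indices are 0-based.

v_0 = (1, 1).
v_1 = A·v_0 = (1, 4).
v_2 = A·v_1 = (13, 16).

v_2 = (13, 16)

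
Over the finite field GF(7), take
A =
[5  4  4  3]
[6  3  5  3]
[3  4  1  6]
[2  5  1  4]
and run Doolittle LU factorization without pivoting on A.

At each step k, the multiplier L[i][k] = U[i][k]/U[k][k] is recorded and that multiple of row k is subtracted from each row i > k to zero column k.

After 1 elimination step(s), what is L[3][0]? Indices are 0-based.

Step 1: pivot at (0,0) is 5.
  row1 ← row1 − (4)·row0  ⇒  L[1][0]=4, U row1=(0, 1, 3, 5)
  row2 ← row2 − (2)·row0  ⇒  L[2][0]=2, U row2=(0, 3, 0, 0)
  row3 ← row3 − (6)·row0  ⇒  L[3][0]=6, U row3=(0, 2, 5, 0)

L[3][0] = 6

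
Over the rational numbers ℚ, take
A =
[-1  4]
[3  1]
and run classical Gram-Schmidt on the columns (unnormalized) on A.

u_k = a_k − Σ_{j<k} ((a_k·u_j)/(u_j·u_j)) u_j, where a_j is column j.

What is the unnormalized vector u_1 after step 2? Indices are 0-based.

u_1 = (39/10, 13/10)

Step 1: u_0 = a_0 = (-1, 3).
Step 2: u_1 = a_1 − (-1/10)·u_0 = (39/10, 13/10).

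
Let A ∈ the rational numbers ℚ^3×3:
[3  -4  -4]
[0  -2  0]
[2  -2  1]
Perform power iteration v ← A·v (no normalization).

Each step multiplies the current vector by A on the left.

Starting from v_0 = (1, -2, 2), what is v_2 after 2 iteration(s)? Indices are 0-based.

v_0 = (1, -2, 2).
v_1 = A·v_0 = (3, 4, 8).
v_2 = A·v_1 = (-39, -8, 6).

v_2 = (-39, -8, 6)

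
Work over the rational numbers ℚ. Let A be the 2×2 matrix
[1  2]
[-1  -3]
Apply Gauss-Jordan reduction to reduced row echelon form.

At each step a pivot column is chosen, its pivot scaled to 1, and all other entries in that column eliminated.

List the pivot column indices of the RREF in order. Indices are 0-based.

step 1: normalize row 0 (÷1) = (1, 2)
  row 1: subtract -1×row0 = (0, -1)
step 2: normalize row 1 (÷-1) = (0, 1)
  row 0: subtract 2×row1 = (1, 0)

pivot columns: 0, 1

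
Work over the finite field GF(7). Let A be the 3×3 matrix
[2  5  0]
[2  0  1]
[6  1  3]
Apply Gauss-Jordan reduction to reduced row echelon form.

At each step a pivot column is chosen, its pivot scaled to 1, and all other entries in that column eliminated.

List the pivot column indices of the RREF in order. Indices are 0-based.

pivot(0,0)=2: scale R0 → (1, 6, 0)
  clear (1,0): R1 −= (2)R0 → (0, 2, 1)
  clear (2,0): R2 −= (6)R0 → (0, 0, 3)
pivot(1,1)=2: scale R1 → (0, 1, 4)
  clear (0,1): R0 −= (6)R1 → (1, 0, 4)
pivot(2,2)=3: scale R2 → (0, 0, 1)
  clear (0,2): R0 −= (4)R2 → (1, 0, 0)
  clear (1,2): R1 −= (4)R2 → (0, 1, 0)

pivot columns: 0, 1, 2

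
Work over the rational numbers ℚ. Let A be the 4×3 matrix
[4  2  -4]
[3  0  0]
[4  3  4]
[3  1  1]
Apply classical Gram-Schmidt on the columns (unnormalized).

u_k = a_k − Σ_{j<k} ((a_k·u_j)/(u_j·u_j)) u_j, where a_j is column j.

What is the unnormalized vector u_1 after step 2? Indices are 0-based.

Step 1: u_0 = a_0 = (4, 3, 4, 3).
Step 2: u_1 = a_1 − (23/50)·u_0 = (4/25, -69/50, 29/25, -19/50).

u_1 = (4/25, -69/50, 29/25, -19/50)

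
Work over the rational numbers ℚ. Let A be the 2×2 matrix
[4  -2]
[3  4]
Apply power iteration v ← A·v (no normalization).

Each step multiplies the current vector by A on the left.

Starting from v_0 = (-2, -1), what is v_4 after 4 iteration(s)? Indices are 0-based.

v_0 = (-2, -1).
v_1 = A·v_0 = (-6, -10).
v_2 = A·v_1 = (-4, -58).
v_3 = A·v_2 = (100, -244).
v_4 = A·v_3 = (888, -676).

v_4 = (888, -676)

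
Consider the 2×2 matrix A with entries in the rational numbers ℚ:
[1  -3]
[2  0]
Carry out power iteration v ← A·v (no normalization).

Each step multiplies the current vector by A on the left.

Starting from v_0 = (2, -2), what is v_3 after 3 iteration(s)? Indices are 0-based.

v_3 = (-52, -8)

v_0 = (2, -2).
v_1 = A·v_0 = (8, 4).
v_2 = A·v_1 = (-4, 16).
v_3 = A·v_2 = (-52, -8).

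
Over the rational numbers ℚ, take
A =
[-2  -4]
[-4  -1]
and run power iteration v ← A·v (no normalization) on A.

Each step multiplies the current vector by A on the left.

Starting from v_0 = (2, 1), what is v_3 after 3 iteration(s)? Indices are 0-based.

v_3 = (-268, -249)

v_0 = (2, 1).
v_1 = A·v_0 = (-8, -9).
v_2 = A·v_1 = (52, 41).
v_3 = A·v_2 = (-268, -249).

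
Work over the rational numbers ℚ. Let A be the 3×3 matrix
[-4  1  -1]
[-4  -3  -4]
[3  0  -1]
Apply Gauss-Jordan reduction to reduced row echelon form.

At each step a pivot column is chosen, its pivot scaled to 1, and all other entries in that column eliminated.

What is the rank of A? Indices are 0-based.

rank = 3

[1] R0 /= -4  ⇒  (1, -1/4, 1/4)
     R1 -= -4·R0  ⇒  (0, -4, -3)
     R2 -= 3·R0  ⇒  (0, 3/4, -7/4)
[2] R1 /= -4  ⇒  (0, 1, 3/4)
     R0 -= -1/4·R1  ⇒  (1, 0, 7/16)
     R2 -= 3/4·R1  ⇒  (0, 0, -37/16)
[3] R2 /= -37/16  ⇒  (0, 0, 1)
     R0 -= 7/16·R2  ⇒  (1, 0, 0)
     R1 -= 3/4·R2  ⇒  (0, 1, 0)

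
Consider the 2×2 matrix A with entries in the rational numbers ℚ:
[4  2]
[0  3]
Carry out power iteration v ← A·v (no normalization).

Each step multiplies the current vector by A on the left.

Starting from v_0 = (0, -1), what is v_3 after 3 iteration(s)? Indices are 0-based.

v_3 = (-74, -27)

v_0 = (0, -1).
v_1 = A·v_0 = (-2, -3).
v_2 = A·v_1 = (-14, -9).
v_3 = A·v_2 = (-74, -27).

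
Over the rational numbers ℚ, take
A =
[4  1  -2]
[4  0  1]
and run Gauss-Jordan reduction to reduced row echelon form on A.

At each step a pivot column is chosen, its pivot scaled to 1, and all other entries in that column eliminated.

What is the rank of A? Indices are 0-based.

rank = 2

pivot(0,0)=4: scale R0 → (1, 1/4, -1/2)
  clear (1,0): R1 −= (4)R0 → (0, -1, 3)
pivot(1,1)=-1: scale R1 → (0, 1, -3)
  clear (0,1): R0 −= (1/4)R1 → (1, 0, 1/4)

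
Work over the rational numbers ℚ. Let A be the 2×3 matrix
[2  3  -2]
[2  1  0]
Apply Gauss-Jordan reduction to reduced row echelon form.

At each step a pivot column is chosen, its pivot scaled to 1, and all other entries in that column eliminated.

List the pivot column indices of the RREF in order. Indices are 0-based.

pivot columns: 0, 1

[1] R0 /= 2  ⇒  (1, 3/2, -1)
     R1 -= 2·R0  ⇒  (0, -2, 2)
[2] R1 /= -2  ⇒  (0, 1, -1)
     R0 -= 3/2·R1  ⇒  (1, 0, 1/2)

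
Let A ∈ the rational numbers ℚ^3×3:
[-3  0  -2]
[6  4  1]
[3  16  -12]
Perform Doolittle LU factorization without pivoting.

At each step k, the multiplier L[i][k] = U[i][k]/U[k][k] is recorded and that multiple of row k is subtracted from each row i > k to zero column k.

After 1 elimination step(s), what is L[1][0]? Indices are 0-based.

k=0: U[0][0]=-3
  eliminate (1,0): mult=-2, new row 1: (0, 4, -3); set L[1][0]=-2
  eliminate (2,0): mult=-1, new row 2: (0, 16, -14); set L[2][0]=-1

L[1][0] = -2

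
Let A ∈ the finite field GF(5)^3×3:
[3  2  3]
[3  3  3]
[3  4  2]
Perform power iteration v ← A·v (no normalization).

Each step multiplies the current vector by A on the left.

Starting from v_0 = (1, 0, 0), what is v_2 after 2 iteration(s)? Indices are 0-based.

v_0 = (1, 0, 0).
v_1 = A·v_0 = (3, 3, 3).
v_2 = A·v_1 = (4, 2, 2).

v_2 = (4, 2, 2)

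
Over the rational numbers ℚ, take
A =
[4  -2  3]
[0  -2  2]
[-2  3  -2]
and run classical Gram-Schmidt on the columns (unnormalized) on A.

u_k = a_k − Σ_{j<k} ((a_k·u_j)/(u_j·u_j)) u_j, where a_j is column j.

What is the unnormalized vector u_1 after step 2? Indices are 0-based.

Step 1: u_0 = a_0 = (4, 0, -2).
Step 2: u_1 = a_1 − (-7/10)·u_0 = (4/5, -2, 8/5).

u_1 = (4/5, -2, 8/5)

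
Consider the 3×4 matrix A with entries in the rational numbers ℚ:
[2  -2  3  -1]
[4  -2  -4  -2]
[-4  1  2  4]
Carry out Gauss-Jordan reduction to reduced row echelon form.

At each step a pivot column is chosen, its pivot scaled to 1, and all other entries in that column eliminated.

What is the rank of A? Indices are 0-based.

[1] R0 /= 2  ⇒  (1, -1, 3/2, -1/2)
     R1 -= 4·R0  ⇒  (0, 2, -10, 0)
     R2 -= -4·R0  ⇒  (0, -3, 8, 2)
[2] R1 /= 2  ⇒  (0, 1, -5, 0)
     R0 -= -1·R1  ⇒  (1, 0, -7/2, -1/2)
     R2 -= -3·R1  ⇒  (0, 0, -7, 2)
[3] R2 /= -7  ⇒  (0, 0, 1, -2/7)
     R0 -= -7/2·R2  ⇒  (1, 0, 0, -3/2)
     R1 -= -5·R2  ⇒  (0, 1, 0, -10/7)

rank = 3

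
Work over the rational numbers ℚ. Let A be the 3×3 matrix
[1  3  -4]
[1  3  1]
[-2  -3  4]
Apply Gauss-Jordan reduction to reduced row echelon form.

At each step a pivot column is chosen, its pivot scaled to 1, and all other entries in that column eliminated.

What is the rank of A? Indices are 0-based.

rank = 3

[1] R0 /= 1  ⇒  (1, 3, -4)
     R1 -= 1·R0  ⇒  (0, 0, 5)
     R2 -= -2·R0  ⇒  (0, 3, -4)
[2] R1 <-> R2
[2] R1 /= 3  ⇒  (0, 1, -4/3)
     R0 -= 3·R1  ⇒  (1, 0, 0)
[3] R2 /= 5  ⇒  (0, 0, 1)
     R1 -= -4/3·R2  ⇒  (0, 1, 0)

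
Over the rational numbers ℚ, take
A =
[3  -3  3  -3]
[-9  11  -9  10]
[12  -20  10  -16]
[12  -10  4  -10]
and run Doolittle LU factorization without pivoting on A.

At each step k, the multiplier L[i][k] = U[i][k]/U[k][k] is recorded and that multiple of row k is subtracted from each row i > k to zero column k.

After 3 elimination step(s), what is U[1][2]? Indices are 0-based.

U[1][2] = 0

k=0: U[0][0]=3
  eliminate (1,0): mult=-3, new row 1: (0, 2, 0, 1); set L[1][0]=-3
  eliminate (2,0): mult=4, new row 2: (0, -8, -2, -4); set L[2][0]=4
  eliminate (3,0): mult=4, new row 3: (0, 2, -8, 2); set L[3][0]=4
k=1: U[1][1]=2
  eliminate (2,1): mult=-4, new row 2: (0, 0, -2, 0); set L[2][1]=-4
  eliminate (3,1): mult=1, new row 3: (0, 0, -8, 1); set L[3][1]=1
k=2: U[2][2]=-2
  eliminate (3,2): mult=4, new row 3: (0, 0, 0, 1); set L[3][2]=4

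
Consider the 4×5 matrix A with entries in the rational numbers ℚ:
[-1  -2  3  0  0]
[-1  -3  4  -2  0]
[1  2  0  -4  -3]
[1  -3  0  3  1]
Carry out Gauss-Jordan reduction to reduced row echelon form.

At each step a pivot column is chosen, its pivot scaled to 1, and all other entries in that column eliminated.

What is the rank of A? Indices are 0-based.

step 1: normalize row 0 (÷-1) = (1, 2, -3, 0, 0)
  row 1: subtract -1×row0 = (0, -1, 1, -2, 0)
  row 2: subtract 1×row0 = (0, 0, 3, -4, -3)
  row 3: subtract 1×row0 = (0, -5, 3, 3, 1)
step 2: normalize row 1 (÷-1) = (0, 1, -1, 2, 0)
  row 0: subtract 2×row1 = (1, 0, -1, -4, 0)
  row 3: subtract -5×row1 = (0, 0, -2, 13, 1)
step 3: normalize row 2 (÷3) = (0, 0, 1, -4/3, -1)
  row 0: subtract -1×row2 = (1, 0, 0, -16/3, -1)
  row 1: subtract -1×row2 = (0, 1, 0, 2/3, -1)
  row 3: subtract -2×row2 = (0, 0, 0, 31/3, -1)
step 4: normalize row 3 (÷31/3) = (0, 0, 0, 1, -3/31)
  row 0: subtract -16/3×row3 = (1, 0, 0, 0, -47/31)
  row 1: subtract 2/3×row3 = (0, 1, 0, 0, -29/31)
  row 2: subtract -4/3×row3 = (0, 0, 1, 0, -35/31)

rank = 4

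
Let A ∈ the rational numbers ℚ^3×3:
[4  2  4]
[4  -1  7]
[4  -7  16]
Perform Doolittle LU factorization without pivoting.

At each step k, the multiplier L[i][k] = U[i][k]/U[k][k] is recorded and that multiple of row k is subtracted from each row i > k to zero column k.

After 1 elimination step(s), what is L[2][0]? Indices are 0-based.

L[2][0] = 1

[col 0] pivot 4
  R1 -= 1*R0 → (0, -3, 3)  (L[1][0] := 1)
  R2 -= 1*R0 → (0, -9, 12)  (L[2][0] := 1)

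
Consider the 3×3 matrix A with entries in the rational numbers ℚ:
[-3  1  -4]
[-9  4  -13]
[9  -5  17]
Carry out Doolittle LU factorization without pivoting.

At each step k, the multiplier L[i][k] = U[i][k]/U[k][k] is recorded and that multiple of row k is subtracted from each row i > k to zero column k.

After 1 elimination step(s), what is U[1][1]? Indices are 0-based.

Step 1: pivot at (0,0) is -3.
  row1 ← row1 − (3)·row0  ⇒  L[1][0]=3, U row1=(0, 1, -1)
  row2 ← row2 − (-3)·row0  ⇒  L[2][0]=-3, U row2=(0, -2, 5)

U[1][1] = 1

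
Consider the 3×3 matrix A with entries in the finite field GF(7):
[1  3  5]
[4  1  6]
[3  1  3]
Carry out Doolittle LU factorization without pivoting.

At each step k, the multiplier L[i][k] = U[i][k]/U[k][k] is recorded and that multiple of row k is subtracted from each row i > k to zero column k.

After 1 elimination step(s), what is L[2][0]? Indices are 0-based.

L[2][0] = 3

k=0: U[0][0]=1
  eliminate (1,0): mult=4, new row 1: (0, 3, 0); set L[1][0]=4
  eliminate (2,0): mult=3, new row 2: (0, 6, 2); set L[2][0]=3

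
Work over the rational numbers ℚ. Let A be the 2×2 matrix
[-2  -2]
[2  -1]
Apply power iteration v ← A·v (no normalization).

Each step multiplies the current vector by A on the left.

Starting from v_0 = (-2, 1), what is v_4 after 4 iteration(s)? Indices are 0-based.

v_0 = (-2, 1).
v_1 = A·v_0 = (2, -5).
v_2 = A·v_1 = (6, 9).
v_3 = A·v_2 = (-30, 3).
v_4 = A·v_3 = (54, -63).

v_4 = (54, -63)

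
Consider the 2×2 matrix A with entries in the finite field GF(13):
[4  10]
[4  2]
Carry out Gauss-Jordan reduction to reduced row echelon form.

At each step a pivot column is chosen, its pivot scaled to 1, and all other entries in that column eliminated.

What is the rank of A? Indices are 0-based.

rank = 2

pivot(0,0)=4: scale R0 → (1, 9)
  clear (1,0): R1 −= (4)R0 → (0, 5)
pivot(1,1)=5: scale R1 → (0, 1)
  clear (0,1): R0 −= (9)R1 → (1, 0)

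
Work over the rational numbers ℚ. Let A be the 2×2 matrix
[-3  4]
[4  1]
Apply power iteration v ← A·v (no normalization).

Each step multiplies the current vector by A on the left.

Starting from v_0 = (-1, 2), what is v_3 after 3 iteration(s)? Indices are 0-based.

v_0 = (-1, 2).
v_1 = A·v_0 = (11, -2).
v_2 = A·v_1 = (-41, 42).
v_3 = A·v_2 = (291, -122).

v_3 = (291, -122)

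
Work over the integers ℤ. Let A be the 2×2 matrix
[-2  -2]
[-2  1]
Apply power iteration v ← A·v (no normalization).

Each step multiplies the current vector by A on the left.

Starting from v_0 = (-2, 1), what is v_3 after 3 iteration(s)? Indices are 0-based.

v_3 = (26, 29)

v_0 = (-2, 1).
v_1 = A·v_0 = (2, 5).
v_2 = A·v_1 = (-14, 1).
v_3 = A·v_2 = (26, 29).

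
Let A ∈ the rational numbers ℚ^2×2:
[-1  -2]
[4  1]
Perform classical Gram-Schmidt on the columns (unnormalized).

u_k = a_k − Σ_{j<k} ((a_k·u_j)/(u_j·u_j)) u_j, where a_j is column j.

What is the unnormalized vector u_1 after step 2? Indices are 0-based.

u_1 = (-28/17, -7/17)

Step 1: u_0 = a_0 = (-1, 4).
Step 2: u_1 = a_1 − (6/17)·u_0 = (-28/17, -7/17).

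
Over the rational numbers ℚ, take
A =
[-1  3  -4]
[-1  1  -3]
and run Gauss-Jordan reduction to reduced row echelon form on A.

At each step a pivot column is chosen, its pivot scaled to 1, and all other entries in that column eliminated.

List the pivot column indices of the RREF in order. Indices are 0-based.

step 1: normalize row 0 (÷-1) = (1, -3, 4)
  row 1: subtract -1×row0 = (0, -2, 1)
step 2: normalize row 1 (÷-2) = (0, 1, -1/2)
  row 0: subtract -3×row1 = (1, 0, 5/2)

pivot columns: 0, 1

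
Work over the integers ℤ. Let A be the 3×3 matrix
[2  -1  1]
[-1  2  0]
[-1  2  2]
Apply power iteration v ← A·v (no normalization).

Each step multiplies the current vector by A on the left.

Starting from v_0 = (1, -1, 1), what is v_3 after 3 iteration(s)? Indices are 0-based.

v_3 = (18, -30, -54)

v_0 = (1, -1, 1).
v_1 = A·v_0 = (4, -3, -1).
v_2 = A·v_1 = (10, -10, -12).
v_3 = A·v_2 = (18, -30, -54).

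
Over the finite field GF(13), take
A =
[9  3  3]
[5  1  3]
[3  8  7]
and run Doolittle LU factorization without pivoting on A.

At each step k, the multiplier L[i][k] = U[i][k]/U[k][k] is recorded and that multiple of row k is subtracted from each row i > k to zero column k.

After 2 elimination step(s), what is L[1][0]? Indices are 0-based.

L[1][0] = 2

k=0: U[0][0]=9
  eliminate (1,0): mult=2, new row 1: (0, 8, 10); set L[1][0]=2
  eliminate (2,0): mult=9, new row 2: (0, 7, 6); set L[2][0]=9
k=1: U[1][1]=8
  eliminate (2,1): mult=9, new row 2: (0, 0, 7); set L[2][1]=9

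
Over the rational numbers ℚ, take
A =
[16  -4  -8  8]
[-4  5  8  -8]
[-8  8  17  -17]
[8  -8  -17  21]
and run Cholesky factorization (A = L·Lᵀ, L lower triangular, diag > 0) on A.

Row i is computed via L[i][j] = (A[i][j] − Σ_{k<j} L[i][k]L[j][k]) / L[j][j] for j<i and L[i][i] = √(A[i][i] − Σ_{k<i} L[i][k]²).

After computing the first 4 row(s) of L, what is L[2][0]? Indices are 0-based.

Step 1: L[0][0] = √(16) = 4.
  L[1][0] = (-4) / L[0][0] = -1.
Step 2: L[1][1] = √(4) = 2.
  L[2][0] = (-8) / L[0][0] = -2.
  L[2][1] = (6) / L[1][1] = 3.
Step 3: L[2][2] = √(4) = 2.
  L[3][0] = (8) / L[0][0] = 2.
  L[3][1] = (-6) / L[1][1] = -3.
  L[3][2] = (-4) / L[2][2] = -2.
Step 4: L[3][3] = √(4) = 2.

L[2][0] = -2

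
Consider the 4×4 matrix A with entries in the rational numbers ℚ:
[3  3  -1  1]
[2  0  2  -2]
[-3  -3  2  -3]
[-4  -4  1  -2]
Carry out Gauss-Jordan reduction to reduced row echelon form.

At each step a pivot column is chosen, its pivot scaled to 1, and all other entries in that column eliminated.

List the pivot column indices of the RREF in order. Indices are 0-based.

step 1: normalize row 0 (÷3) = (1, 1, -1/3, 1/3)
  row 1: subtract 2×row0 = (0, -2, 8/3, -8/3)
  row 2: subtract -3×row0 = (0, 0, 1, -2)
  row 3: subtract -4×row0 = (0, 0, -1/3, -2/3)
step 2: normalize row 1 (÷-2) = (0, 1, -4/3, 4/3)
  row 0: subtract 1×row1 = (1, 0, 1, -1)
step 3: normalize row 2 (÷1) = (0, 0, 1, -2)
  row 0: subtract 1×row2 = (1, 0, 0, 1)
  row 1: subtract -4/3×row2 = (0, 1, 0, -4/3)
  row 3: subtract -1/3×row2 = (0, 0, 0, -4/3)
step 4: normalize row 3 (÷-4/3) = (0, 0, 0, 1)
  row 0: subtract 1×row3 = (1, 0, 0, 0)
  row 1: subtract -4/3×row3 = (0, 1, 0, 0)
  row 2: subtract -2×row3 = (0, 0, 1, 0)

pivot columns: 0, 1, 2, 3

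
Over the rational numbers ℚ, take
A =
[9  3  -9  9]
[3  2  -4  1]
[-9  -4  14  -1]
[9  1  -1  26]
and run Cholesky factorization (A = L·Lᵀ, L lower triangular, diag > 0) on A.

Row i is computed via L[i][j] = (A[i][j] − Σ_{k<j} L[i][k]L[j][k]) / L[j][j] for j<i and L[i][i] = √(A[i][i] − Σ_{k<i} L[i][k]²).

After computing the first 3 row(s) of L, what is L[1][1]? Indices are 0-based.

L[1][1] = 1

Step 1: L[0][0] = √(9) = 3.
  L[1][0] = (3) / L[0][0] = 1.
Step 2: L[1][1] = √(1) = 1.
  L[2][0] = (-9) / L[0][0] = -3.
  L[2][1] = (-1) / L[1][1] = -1.
Step 3: L[2][2] = √(4) = 2.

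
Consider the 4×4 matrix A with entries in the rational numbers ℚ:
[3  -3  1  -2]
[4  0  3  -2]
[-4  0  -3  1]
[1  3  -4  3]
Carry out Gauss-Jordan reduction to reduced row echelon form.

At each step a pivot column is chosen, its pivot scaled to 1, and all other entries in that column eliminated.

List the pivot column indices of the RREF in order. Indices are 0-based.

pivot columns: 0, 1, 2, 3

[1] R0 /= 3  ⇒  (1, -1, 1/3, -2/3)
     R1 -= 4·R0  ⇒  (0, 4, 5/3, 2/3)
     R2 -= -4·R0  ⇒  (0, -4, -5/3, -5/3)
     R3 -= 1·R0  ⇒  (0, 4, -13/3, 11/3)
[2] R1 /= 4  ⇒  (0, 1, 5/12, 1/6)
     R0 -= -1·R1  ⇒  (1, 0, 3/4, -1/2)
     R2 -= -4·R1  ⇒  (0, 0, 0, -1)
     R3 -= 4·R1  ⇒  (0, 0, -6, 3)
[3] R2 <-> R3
[3] R2 /= -6  ⇒  (0, 0, 1, -1/2)
     R0 -= 3/4·R2  ⇒  (1, 0, 0, -1/8)
     R1 -= 5/12·R2  ⇒  (0, 1, 0, 3/8)
[4] R3 /= -1  ⇒  (0, 0, 0, 1)
     R0 -= -1/8·R3  ⇒  (1, 0, 0, 0)
     R1 -= 3/8·R3  ⇒  (0, 1, 0, 0)
     R2 -= -1/2·R3  ⇒  (0, 0, 1, 0)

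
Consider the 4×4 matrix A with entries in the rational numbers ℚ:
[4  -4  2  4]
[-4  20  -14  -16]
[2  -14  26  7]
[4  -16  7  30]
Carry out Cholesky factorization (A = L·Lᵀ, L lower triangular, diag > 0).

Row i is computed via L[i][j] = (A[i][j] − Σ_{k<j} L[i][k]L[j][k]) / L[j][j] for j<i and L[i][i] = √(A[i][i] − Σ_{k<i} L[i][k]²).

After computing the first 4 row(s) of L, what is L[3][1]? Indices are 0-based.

Step 1: L[0][0] = √(4) = 2.
  L[1][0] = (-4) / L[0][0] = -2.
Step 2: L[1][1] = √(16) = 4.
  L[2][0] = (2) / L[0][0] = 1.
  L[2][1] = (-12) / L[1][1] = -3.
Step 3: L[2][2] = √(16) = 4.
  L[3][0] = (4) / L[0][0] = 2.
  L[3][1] = (-12) / L[1][1] = -3.
  L[3][2] = (-4) / L[2][2] = -1.
Step 4: L[3][3] = √(16) = 4.

L[3][1] = -3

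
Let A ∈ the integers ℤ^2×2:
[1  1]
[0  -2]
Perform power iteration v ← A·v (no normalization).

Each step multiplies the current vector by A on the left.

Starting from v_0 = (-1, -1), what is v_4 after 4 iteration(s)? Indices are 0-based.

v_4 = (4, -16)

v_0 = (-1, -1).
v_1 = A·v_0 = (-2, 2).
v_2 = A·v_1 = (0, -4).
v_3 = A·v_2 = (-4, 8).
v_4 = A·v_3 = (4, -16).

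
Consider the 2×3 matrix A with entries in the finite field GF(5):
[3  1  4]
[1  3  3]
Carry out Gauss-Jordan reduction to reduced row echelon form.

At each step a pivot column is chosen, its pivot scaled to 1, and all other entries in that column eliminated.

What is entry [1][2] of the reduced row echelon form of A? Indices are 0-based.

step 1: normalize row 0 (÷3) = (1, 2, 3)
  row 1: subtract 1×row0 = (0, 1, 0)
step 2: normalize row 1 (÷1) = (0, 1, 0)
  row 0: subtract 2×row1 = (1, 0, 3)

M[1][2] = 0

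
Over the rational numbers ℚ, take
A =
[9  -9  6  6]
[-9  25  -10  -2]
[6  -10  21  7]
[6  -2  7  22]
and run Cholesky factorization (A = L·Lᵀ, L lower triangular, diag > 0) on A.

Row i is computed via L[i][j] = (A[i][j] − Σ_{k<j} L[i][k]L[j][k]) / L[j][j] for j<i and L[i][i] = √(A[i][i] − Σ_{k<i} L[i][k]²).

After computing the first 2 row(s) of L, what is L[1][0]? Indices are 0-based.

L[1][0] = -3

Step 1: L[0][0] = √(9) = 3.
  L[1][0] = (-9) / L[0][0] = -3.
Step 2: L[1][1] = √(16) = 4.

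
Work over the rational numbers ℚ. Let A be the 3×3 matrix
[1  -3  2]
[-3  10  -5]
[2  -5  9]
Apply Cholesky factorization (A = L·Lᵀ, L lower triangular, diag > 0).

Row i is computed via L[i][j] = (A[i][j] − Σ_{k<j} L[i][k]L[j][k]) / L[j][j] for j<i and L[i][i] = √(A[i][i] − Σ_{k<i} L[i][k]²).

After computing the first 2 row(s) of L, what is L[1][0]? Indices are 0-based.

Step 1: L[0][0] = √(1) = 1.
  L[1][0] = (-3) / L[0][0] = -3.
Step 2: L[1][1] = √(1) = 1.

L[1][0] = -3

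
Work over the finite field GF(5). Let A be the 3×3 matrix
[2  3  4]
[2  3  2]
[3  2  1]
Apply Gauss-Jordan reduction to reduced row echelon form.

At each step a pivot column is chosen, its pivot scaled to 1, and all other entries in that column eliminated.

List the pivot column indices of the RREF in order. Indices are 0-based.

pivot columns: 0, 2

step 1: normalize row 0 (÷2) = (1, 4, 2)
  row 1: subtract 2×row0 = (0, 0, 3)
  row 2: subtract 3×row0 = (0, 0, 0)
skip col 1 (zero from row 1)
step 2: normalize row 1 (÷3) = (0, 0, 1)
  row 0: subtract 2×row1 = (1, 4, 0)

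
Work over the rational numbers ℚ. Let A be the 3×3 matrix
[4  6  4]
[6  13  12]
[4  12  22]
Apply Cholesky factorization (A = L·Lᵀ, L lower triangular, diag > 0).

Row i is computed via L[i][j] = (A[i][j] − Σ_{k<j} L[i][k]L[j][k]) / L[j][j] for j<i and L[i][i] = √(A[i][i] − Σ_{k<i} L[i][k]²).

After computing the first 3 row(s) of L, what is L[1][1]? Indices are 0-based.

L[1][1] = 2

Step 1: L[0][0] = √(4) = 2.
  L[1][0] = (6) / L[0][0] = 3.
Step 2: L[1][1] = √(4) = 2.
  L[2][0] = (4) / L[0][0] = 2.
  L[2][1] = (6) / L[1][1] = 3.
Step 3: L[2][2] = √(9) = 3.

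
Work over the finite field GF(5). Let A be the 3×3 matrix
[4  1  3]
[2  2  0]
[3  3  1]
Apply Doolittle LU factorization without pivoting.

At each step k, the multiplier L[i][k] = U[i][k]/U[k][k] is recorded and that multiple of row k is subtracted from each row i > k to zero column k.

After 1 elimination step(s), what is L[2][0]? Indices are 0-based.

L[2][0] = 2

k=0: U[0][0]=4
  eliminate (1,0): mult=3, new row 1: (0, 4, 1); set L[1][0]=3
  eliminate (2,0): mult=2, new row 2: (0, 1, 0); set L[2][0]=2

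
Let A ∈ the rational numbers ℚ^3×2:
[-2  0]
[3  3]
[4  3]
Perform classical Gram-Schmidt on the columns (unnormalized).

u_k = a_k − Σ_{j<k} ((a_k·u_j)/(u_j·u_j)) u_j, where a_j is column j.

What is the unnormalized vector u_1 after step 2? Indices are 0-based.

u_1 = (42/29, 24/29, 3/29)

Step 1: u_0 = a_0 = (-2, 3, 4).
Step 2: u_1 = a_1 − (21/29)·u_0 = (42/29, 24/29, 3/29).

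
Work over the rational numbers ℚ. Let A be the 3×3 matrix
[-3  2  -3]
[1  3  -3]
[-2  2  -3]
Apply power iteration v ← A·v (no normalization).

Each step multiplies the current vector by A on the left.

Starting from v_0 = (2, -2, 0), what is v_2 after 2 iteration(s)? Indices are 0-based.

v_2 = (46, 2, 36)

v_0 = (2, -2, 0).
v_1 = A·v_0 = (-10, -4, -8).
v_2 = A·v_1 = (46, 2, 36).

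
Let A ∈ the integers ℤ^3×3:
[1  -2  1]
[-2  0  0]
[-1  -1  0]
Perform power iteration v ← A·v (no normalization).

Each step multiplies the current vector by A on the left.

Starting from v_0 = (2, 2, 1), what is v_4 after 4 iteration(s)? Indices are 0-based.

v_0 = (2, 2, 1).
v_1 = A·v_0 = (-1, -4, -4).
v_2 = A·v_1 = (3, 2, 5).
v_3 = A·v_2 = (4, -6, -5).
v_4 = A·v_3 = (11, -8, 2).

v_4 = (11, -8, 2)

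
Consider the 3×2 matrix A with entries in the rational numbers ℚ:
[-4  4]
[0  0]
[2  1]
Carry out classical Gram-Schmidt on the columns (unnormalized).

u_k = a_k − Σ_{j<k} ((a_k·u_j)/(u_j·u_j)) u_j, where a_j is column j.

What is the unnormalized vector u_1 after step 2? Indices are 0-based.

u_1 = (6/5, 0, 12/5)

Step 1: u_0 = a_0 = (-4, 0, 2).
Step 2: u_1 = a_1 − (-7/10)·u_0 = (6/5, 0, 12/5).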